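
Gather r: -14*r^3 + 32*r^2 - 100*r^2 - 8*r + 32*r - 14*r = -14*r^3 - 68*r^2 + 10*r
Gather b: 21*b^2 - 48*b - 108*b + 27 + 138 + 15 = 21*b^2 - 156*b + 180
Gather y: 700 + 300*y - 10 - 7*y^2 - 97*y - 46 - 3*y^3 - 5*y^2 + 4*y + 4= -3*y^3 - 12*y^2 + 207*y + 648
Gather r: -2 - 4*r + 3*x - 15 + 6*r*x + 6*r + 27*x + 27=r*(6*x + 2) + 30*x + 10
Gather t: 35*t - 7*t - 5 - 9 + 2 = 28*t - 12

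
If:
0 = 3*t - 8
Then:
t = 8/3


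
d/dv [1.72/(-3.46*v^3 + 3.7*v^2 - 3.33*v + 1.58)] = (17.8536*v^2 - 12.728*v + 5.7276)/(3.46*v^3 - 3.7*v^2 + 3.33*v - 1.58)^2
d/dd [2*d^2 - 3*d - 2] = 4*d - 3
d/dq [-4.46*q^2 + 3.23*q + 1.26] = 3.23 - 8.92*q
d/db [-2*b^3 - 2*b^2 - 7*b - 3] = -6*b^2 - 4*b - 7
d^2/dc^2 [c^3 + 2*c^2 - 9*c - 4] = 6*c + 4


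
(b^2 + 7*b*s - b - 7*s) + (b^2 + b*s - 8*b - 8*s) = 2*b^2 + 8*b*s - 9*b - 15*s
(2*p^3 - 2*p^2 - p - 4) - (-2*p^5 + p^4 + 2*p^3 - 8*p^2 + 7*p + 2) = 2*p^5 - p^4 + 6*p^2 - 8*p - 6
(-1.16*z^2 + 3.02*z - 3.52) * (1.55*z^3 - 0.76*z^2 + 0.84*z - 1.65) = -1.798*z^5 + 5.5626*z^4 - 8.7256*z^3 + 7.126*z^2 - 7.9398*z + 5.808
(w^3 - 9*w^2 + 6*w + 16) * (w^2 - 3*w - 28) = w^5 - 12*w^4 + 5*w^3 + 250*w^2 - 216*w - 448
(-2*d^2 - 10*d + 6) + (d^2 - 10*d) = -d^2 - 20*d + 6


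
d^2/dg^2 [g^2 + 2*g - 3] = 2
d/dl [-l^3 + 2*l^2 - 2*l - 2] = -3*l^2 + 4*l - 2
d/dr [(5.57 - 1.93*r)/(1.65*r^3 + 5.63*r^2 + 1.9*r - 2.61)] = (6.369*r^3 - 16.7056*r^2 - 62.7182*r - 5.5457)/(2.7225*r^6 + 18.579*r^5 + 37.9669*r^4 + 12.781*r^3 - 25.7786*r^2 - 9.918*r + 6.8121)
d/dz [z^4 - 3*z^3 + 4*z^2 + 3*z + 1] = 4*z^3 - 9*z^2 + 8*z + 3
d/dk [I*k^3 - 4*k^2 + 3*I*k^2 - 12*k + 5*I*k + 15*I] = 3*I*k^2 + k*(-8 + 6*I) - 12 + 5*I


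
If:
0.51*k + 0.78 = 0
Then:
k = -1.53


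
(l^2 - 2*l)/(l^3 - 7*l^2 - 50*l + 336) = l*(l - 2)/(l^3 - 7*l^2 - 50*l + 336)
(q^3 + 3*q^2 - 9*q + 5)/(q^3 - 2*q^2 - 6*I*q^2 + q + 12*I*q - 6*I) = (q + 5)/(q - 6*I)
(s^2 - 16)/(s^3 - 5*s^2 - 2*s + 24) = (s + 4)/(s^2 - s - 6)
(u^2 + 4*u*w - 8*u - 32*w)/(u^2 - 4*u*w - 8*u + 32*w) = (u + 4*w)/(u - 4*w)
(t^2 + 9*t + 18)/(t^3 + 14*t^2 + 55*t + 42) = (t + 3)/(t^2 + 8*t + 7)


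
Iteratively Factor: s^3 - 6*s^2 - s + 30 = (s + 2)*(s^2 - 8*s + 15) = (s - 5)*(s + 2)*(s - 3)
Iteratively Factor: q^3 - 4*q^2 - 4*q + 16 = (q - 2)*(q^2 - 2*q - 8) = (q - 4)*(q - 2)*(q + 2)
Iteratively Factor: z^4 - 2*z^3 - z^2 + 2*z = (z - 2)*(z^3 - z) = z*(z - 2)*(z^2 - 1) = z*(z - 2)*(z + 1)*(z - 1)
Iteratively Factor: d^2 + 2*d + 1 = (d + 1)*(d + 1)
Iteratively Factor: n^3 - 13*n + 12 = (n + 4)*(n^2 - 4*n + 3) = (n - 3)*(n + 4)*(n - 1)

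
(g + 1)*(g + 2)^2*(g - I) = g^4 + 5*g^3 - I*g^3 + 8*g^2 - 5*I*g^2 + 4*g - 8*I*g - 4*I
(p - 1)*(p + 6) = p^2 + 5*p - 6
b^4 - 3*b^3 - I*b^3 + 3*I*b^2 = b^2*(b - 3)*(b - I)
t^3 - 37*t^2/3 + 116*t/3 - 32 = (t - 8)*(t - 3)*(t - 4/3)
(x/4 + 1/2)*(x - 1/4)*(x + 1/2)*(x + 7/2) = x^4/4 + 23*x^3/16 + 33*x^2/16 + 17*x/64 - 7/32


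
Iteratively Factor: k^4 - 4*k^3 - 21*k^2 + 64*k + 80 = (k + 4)*(k^3 - 8*k^2 + 11*k + 20) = (k + 1)*(k + 4)*(k^2 - 9*k + 20) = (k - 4)*(k + 1)*(k + 4)*(k - 5)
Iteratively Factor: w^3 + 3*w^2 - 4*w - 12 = (w + 2)*(w^2 + w - 6) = (w + 2)*(w + 3)*(w - 2)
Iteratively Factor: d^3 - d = (d - 1)*(d^2 + d) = (d - 1)*(d + 1)*(d)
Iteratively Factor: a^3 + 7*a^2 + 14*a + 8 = (a + 2)*(a^2 + 5*a + 4) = (a + 1)*(a + 2)*(a + 4)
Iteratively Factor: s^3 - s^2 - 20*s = (s + 4)*(s^2 - 5*s) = (s - 5)*(s + 4)*(s)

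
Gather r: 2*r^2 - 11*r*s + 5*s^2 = 2*r^2 - 11*r*s + 5*s^2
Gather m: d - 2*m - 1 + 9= d - 2*m + 8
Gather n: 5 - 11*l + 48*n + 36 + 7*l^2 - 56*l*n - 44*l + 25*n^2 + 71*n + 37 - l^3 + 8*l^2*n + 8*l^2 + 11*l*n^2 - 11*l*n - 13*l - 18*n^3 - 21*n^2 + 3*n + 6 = -l^3 + 15*l^2 - 68*l - 18*n^3 + n^2*(11*l + 4) + n*(8*l^2 - 67*l + 122) + 84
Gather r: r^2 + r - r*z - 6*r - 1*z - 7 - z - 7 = r^2 + r*(-z - 5) - 2*z - 14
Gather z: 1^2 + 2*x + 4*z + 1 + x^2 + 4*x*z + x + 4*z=x^2 + 3*x + z*(4*x + 8) + 2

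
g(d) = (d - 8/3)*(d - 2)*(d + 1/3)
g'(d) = (d - 8/3)*(d - 2) + (d - 8/3)*(d + 1/3) + (d - 2)*(d + 1/3) = 3*d^2 - 26*d/3 + 34/9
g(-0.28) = 0.36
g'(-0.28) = 6.44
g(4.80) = 30.66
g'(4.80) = 31.30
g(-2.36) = -44.42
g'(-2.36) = 40.94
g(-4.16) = -160.92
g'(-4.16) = 91.75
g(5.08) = 40.24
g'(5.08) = 37.17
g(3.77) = 8.01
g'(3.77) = 13.74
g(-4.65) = -210.03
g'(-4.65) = 108.95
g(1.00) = 2.22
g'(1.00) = -1.89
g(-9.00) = -1112.22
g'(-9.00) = 324.78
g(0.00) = 1.78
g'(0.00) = 3.78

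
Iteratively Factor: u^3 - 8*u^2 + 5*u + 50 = (u + 2)*(u^2 - 10*u + 25) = (u - 5)*(u + 2)*(u - 5)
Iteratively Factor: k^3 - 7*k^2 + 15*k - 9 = (k - 3)*(k^2 - 4*k + 3) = (k - 3)*(k - 1)*(k - 3)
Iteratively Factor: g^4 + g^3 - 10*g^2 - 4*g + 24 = (g - 2)*(g^3 + 3*g^2 - 4*g - 12) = (g - 2)*(g + 2)*(g^2 + g - 6) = (g - 2)^2*(g + 2)*(g + 3)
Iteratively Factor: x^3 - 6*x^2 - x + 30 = (x - 3)*(x^2 - 3*x - 10) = (x - 3)*(x + 2)*(x - 5)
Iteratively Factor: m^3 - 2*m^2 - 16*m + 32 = (m + 4)*(m^2 - 6*m + 8) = (m - 4)*(m + 4)*(m - 2)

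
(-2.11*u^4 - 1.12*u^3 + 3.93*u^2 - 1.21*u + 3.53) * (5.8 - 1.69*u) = 3.5659*u^5 - 10.3452*u^4 - 13.1377*u^3 + 24.8389*u^2 - 12.9837*u + 20.474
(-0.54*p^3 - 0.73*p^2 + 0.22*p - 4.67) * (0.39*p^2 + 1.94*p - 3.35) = -0.2106*p^5 - 1.3323*p^4 + 0.4786*p^3 + 1.051*p^2 - 9.7968*p + 15.6445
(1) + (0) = 1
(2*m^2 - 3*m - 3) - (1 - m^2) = 3*m^2 - 3*m - 4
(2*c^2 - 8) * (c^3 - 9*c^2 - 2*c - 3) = 2*c^5 - 18*c^4 - 12*c^3 + 66*c^2 + 16*c + 24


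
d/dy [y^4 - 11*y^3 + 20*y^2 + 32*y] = 4*y^3 - 33*y^2 + 40*y + 32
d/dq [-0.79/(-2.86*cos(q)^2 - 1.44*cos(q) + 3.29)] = (4.5188*cos(q) + 1.1376)*sin(q)/(2.86*cos(q)^2 + 1.44*cos(q) - 3.29)^2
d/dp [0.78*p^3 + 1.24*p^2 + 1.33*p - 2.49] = 2.34*p^2 + 2.48*p + 1.33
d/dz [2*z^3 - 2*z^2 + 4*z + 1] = 6*z^2 - 4*z + 4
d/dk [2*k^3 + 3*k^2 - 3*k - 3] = 6*k^2 + 6*k - 3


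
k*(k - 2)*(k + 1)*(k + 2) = k^4 + k^3 - 4*k^2 - 4*k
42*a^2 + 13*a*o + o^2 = (6*a + o)*(7*a + o)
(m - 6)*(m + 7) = m^2 + m - 42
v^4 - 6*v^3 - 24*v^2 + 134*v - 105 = (v - 7)*(v - 3)*(v - 1)*(v + 5)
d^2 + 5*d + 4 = (d + 1)*(d + 4)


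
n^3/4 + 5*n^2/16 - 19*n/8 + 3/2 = (n/4 + 1)*(n - 2)*(n - 3/4)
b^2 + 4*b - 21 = (b - 3)*(b + 7)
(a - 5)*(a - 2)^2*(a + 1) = a^4 - 8*a^3 + 15*a^2 + 4*a - 20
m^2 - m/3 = m*(m - 1/3)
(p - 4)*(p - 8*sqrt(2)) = p^2 - 8*sqrt(2)*p - 4*p + 32*sqrt(2)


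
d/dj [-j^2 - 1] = -2*j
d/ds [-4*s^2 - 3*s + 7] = -8*s - 3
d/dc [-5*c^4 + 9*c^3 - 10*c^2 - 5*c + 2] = -20*c^3 + 27*c^2 - 20*c - 5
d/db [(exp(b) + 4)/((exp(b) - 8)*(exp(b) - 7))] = (-exp(2*b) - 8*exp(b) + 116)*exp(b)/(exp(4*b) - 30*exp(3*b) + 337*exp(2*b) - 1680*exp(b) + 3136)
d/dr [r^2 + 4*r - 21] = 2*r + 4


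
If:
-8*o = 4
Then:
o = -1/2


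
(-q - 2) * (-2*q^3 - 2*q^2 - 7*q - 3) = 2*q^4 + 6*q^3 + 11*q^2 + 17*q + 6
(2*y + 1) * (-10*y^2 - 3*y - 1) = -20*y^3 - 16*y^2 - 5*y - 1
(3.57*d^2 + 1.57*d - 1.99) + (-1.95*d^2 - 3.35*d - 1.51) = 1.62*d^2 - 1.78*d - 3.5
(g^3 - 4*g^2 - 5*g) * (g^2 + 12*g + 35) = g^5 + 8*g^4 - 18*g^3 - 200*g^2 - 175*g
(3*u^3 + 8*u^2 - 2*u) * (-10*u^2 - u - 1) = -30*u^5 - 83*u^4 + 9*u^3 - 6*u^2 + 2*u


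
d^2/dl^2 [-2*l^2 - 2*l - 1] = -4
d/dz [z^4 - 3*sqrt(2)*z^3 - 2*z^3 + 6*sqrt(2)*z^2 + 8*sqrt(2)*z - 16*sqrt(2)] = 4*z^3 - 9*sqrt(2)*z^2 - 6*z^2 + 12*sqrt(2)*z + 8*sqrt(2)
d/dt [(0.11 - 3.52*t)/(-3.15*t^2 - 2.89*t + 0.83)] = (-11.088*t^2 + 0.693*t - 2.6037)/(9.9225*t^4 + 18.207*t^3 + 3.1231*t^2 - 4.7974*t + 0.6889)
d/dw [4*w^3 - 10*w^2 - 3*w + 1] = 12*w^2 - 20*w - 3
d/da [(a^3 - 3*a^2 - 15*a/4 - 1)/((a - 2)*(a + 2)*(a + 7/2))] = (52*a^4 - 4*a^3 - 111*a^2 + 728*a + 388)/(2*(4*a^6 + 28*a^5 + 17*a^4 - 224*a^3 - 328*a^2 + 448*a + 784))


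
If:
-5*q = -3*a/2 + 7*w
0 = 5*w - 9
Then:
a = 10*q/3 + 42/5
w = 9/5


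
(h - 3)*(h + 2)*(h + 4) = h^3 + 3*h^2 - 10*h - 24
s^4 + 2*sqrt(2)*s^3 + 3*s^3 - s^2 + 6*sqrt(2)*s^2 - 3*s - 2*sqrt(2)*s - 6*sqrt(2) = (s - 1)*(s + 1)*(s + 3)*(s + 2*sqrt(2))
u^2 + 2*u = u*(u + 2)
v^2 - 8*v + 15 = (v - 5)*(v - 3)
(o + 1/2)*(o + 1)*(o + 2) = o^3 + 7*o^2/2 + 7*o/2 + 1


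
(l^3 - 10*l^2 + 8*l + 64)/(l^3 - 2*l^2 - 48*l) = (l^2 - 2*l - 8)/(l*(l + 6))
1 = 1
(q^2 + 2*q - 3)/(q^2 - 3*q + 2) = (q + 3)/(q - 2)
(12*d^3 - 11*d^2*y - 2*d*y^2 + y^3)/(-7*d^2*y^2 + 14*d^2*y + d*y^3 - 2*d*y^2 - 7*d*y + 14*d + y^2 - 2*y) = (-12*d^3 + 11*d^2*y + 2*d*y^2 - y^3)/(7*d^2*y^2 - 14*d^2*y - d*y^3 + 2*d*y^2 + 7*d*y - 14*d - y^2 + 2*y)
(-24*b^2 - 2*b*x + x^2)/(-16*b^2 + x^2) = (-6*b + x)/(-4*b + x)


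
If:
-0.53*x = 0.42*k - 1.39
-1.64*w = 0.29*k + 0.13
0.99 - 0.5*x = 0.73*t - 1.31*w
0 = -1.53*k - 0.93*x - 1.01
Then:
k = -4.35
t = -1.56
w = 0.69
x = 6.07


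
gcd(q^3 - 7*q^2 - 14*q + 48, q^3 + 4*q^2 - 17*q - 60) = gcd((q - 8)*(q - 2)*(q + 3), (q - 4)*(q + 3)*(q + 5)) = q + 3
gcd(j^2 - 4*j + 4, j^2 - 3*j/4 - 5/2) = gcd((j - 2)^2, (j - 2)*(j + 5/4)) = j - 2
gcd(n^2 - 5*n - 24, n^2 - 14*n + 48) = n - 8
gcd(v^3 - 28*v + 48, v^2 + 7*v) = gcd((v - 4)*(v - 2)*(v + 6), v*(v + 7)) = 1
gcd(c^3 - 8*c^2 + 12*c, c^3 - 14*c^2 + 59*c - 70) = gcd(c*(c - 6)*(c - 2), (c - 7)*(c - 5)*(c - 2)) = c - 2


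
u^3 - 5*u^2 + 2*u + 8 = (u - 4)*(u - 2)*(u + 1)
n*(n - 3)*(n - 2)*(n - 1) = n^4 - 6*n^3 + 11*n^2 - 6*n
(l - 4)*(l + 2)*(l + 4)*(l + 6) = l^4 + 8*l^3 - 4*l^2 - 128*l - 192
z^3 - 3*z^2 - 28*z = z*(z - 7)*(z + 4)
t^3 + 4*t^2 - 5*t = t*(t - 1)*(t + 5)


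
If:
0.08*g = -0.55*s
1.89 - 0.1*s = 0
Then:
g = -129.94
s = 18.90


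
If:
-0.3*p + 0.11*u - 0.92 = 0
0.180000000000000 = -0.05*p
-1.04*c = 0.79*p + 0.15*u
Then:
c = 2.94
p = -3.60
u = -1.45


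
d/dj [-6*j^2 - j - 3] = -12*j - 1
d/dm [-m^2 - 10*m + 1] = -2*m - 10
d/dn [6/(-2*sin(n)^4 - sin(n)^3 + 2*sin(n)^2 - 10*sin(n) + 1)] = 24*(-4*sin(4*n) + 43*cos(n) - 3*cos(3*n))/(2*(1 - cos(2*n))^2 + 43*sin(n) - sin(3*n) + 4*cos(2*n) - 8)^2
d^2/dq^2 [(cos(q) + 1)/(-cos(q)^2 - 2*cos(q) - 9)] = (2*(1 - cos(q)^2)^2 + cos(q)^5 - 50*cos(q)^3 - 52*cos(q)^2 + 105*cos(q) + 44)/(cos(q)^2 + 2*cos(q) + 9)^3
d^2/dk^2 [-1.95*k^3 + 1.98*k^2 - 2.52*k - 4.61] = 3.96 - 11.7*k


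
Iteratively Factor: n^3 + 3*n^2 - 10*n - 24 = (n + 2)*(n^2 + n - 12) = (n + 2)*(n + 4)*(n - 3)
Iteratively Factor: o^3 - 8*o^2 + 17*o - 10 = (o - 5)*(o^2 - 3*o + 2) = (o - 5)*(o - 1)*(o - 2)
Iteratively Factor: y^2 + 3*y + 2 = (y + 2)*(y + 1)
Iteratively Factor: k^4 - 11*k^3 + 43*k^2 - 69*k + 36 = (k - 1)*(k^3 - 10*k^2 + 33*k - 36) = (k - 3)*(k - 1)*(k^2 - 7*k + 12) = (k - 3)^2*(k - 1)*(k - 4)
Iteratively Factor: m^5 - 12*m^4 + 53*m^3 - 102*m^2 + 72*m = (m - 3)*(m^4 - 9*m^3 + 26*m^2 - 24*m) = (m - 3)*(m - 2)*(m^3 - 7*m^2 + 12*m) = (m - 4)*(m - 3)*(m - 2)*(m^2 - 3*m) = (m - 4)*(m - 3)^2*(m - 2)*(m)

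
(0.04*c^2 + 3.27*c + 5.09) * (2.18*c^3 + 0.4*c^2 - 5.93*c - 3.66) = 0.0872*c^5 + 7.1446*c^4 + 12.167*c^3 - 17.5015*c^2 - 42.1519*c - 18.6294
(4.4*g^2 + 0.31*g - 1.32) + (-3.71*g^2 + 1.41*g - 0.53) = 0.69*g^2 + 1.72*g - 1.85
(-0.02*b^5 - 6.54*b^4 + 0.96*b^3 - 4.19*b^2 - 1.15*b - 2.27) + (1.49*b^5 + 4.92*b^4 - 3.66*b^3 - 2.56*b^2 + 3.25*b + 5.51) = 1.47*b^5 - 1.62*b^4 - 2.7*b^3 - 6.75*b^2 + 2.1*b + 3.24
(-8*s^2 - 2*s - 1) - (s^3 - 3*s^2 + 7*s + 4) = -s^3 - 5*s^2 - 9*s - 5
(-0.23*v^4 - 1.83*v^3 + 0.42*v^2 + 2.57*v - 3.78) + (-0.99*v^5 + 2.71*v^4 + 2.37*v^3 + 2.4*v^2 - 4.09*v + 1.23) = -0.99*v^5 + 2.48*v^4 + 0.54*v^3 + 2.82*v^2 - 1.52*v - 2.55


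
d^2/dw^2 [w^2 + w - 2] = 2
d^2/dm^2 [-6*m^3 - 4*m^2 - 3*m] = -36*m - 8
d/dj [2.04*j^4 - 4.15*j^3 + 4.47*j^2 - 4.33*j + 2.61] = 8.16*j^3 - 12.45*j^2 + 8.94*j - 4.33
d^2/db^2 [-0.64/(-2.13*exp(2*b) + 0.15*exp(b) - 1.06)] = ((0.096 - 5.4528*exp(b))*(2.13*exp(2*b) - 0.15*exp(b) + 1.06) + 0.64*(4.26*exp(b) - 0.15)*(8.52*exp(b) - 0.3)*exp(b))*exp(b)/(2.13*exp(2*b) - 0.15*exp(b) + 1.06)^3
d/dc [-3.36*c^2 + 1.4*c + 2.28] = 1.4 - 6.72*c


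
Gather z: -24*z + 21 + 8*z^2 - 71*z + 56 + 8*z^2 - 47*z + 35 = 16*z^2 - 142*z + 112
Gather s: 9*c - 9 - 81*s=9*c - 81*s - 9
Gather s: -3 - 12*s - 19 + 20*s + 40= 8*s + 18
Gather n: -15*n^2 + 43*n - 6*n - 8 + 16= -15*n^2 + 37*n + 8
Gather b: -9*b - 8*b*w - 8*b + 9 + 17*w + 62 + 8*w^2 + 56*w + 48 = b*(-8*w - 17) + 8*w^2 + 73*w + 119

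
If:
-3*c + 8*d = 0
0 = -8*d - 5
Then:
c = -5/3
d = -5/8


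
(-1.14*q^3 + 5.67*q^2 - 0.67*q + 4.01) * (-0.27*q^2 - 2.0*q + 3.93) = 0.3078*q^5 + 0.7491*q^4 - 15.6393*q^3 + 22.5404*q^2 - 10.6531*q + 15.7593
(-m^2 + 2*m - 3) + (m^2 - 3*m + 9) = 6 - m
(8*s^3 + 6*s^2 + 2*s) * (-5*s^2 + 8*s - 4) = -40*s^5 + 34*s^4 + 6*s^3 - 8*s^2 - 8*s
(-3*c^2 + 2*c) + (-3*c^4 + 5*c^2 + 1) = -3*c^4 + 2*c^2 + 2*c + 1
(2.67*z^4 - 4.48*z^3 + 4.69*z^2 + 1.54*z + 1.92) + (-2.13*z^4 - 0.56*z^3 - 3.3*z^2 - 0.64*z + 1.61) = 0.54*z^4 - 5.04*z^3 + 1.39*z^2 + 0.9*z + 3.53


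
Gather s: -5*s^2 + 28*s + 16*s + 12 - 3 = -5*s^2 + 44*s + 9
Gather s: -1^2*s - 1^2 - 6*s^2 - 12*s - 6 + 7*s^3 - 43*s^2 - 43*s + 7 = 7*s^3 - 49*s^2 - 56*s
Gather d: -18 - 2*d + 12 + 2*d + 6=0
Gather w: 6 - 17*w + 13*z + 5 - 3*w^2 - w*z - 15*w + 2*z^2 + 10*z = -3*w^2 + w*(-z - 32) + 2*z^2 + 23*z + 11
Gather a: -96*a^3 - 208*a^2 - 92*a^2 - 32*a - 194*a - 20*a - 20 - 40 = -96*a^3 - 300*a^2 - 246*a - 60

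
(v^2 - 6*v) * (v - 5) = v^3 - 11*v^2 + 30*v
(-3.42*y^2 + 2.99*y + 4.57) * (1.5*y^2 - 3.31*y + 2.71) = -5.13*y^4 + 15.8052*y^3 - 12.3101*y^2 - 7.0238*y + 12.3847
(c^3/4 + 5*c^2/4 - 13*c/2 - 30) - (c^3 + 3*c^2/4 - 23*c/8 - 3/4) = -3*c^3/4 + c^2/2 - 29*c/8 - 117/4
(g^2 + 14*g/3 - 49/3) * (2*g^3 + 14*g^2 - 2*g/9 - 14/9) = 2*g^5 + 70*g^4/3 + 292*g^3/9 - 6244*g^2/27 - 98*g/27 + 686/27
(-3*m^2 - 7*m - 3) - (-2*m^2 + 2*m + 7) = -m^2 - 9*m - 10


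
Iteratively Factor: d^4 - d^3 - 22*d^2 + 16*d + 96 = (d - 4)*(d^3 + 3*d^2 - 10*d - 24) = (d - 4)*(d - 3)*(d^2 + 6*d + 8) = (d - 4)*(d - 3)*(d + 2)*(d + 4)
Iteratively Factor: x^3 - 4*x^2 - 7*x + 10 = (x - 1)*(x^2 - 3*x - 10) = (x - 5)*(x - 1)*(x + 2)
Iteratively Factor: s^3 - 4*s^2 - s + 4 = (s - 1)*(s^2 - 3*s - 4) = (s - 1)*(s + 1)*(s - 4)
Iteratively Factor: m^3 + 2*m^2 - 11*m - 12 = (m + 1)*(m^2 + m - 12) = (m + 1)*(m + 4)*(m - 3)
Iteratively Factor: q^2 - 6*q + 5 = (q - 1)*(q - 5)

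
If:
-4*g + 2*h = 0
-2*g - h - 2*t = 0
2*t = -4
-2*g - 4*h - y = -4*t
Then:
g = 1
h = 2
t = -2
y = -18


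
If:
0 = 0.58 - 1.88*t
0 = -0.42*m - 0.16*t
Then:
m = -0.12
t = 0.31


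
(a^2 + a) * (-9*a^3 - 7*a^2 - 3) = -9*a^5 - 16*a^4 - 7*a^3 - 3*a^2 - 3*a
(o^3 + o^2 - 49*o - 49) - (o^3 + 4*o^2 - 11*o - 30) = -3*o^2 - 38*o - 19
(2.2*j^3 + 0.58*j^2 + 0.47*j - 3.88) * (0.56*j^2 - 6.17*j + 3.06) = 1.232*j^5 - 13.2492*j^4 + 3.4166*j^3 - 3.2979*j^2 + 25.3778*j - 11.8728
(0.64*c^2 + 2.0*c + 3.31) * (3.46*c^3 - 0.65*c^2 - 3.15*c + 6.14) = 2.2144*c^5 + 6.504*c^4 + 8.1366*c^3 - 4.5219*c^2 + 1.8535*c + 20.3234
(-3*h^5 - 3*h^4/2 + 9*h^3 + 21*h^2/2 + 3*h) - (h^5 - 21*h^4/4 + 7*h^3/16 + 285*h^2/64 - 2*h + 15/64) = -4*h^5 + 15*h^4/4 + 137*h^3/16 + 387*h^2/64 + 5*h - 15/64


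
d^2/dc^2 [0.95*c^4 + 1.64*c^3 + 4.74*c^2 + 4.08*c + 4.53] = 11.4*c^2 + 9.84*c + 9.48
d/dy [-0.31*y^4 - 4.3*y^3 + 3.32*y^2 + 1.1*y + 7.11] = -1.24*y^3 - 12.9*y^2 + 6.64*y + 1.1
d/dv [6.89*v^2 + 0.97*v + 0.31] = 13.78*v + 0.97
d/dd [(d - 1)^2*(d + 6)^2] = 2*(d - 1)*(d + 6)*(2*d + 5)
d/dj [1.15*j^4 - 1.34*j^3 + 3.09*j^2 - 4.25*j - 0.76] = 4.6*j^3 - 4.02*j^2 + 6.18*j - 4.25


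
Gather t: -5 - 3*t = -3*t - 5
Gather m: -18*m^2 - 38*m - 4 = -18*m^2 - 38*m - 4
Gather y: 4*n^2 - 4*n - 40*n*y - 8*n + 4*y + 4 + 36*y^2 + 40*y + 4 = 4*n^2 - 12*n + 36*y^2 + y*(44 - 40*n) + 8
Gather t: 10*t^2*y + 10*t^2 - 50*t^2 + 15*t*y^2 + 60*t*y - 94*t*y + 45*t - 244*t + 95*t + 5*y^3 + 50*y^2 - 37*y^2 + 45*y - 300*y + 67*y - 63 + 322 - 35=t^2*(10*y - 40) + t*(15*y^2 - 34*y - 104) + 5*y^3 + 13*y^2 - 188*y + 224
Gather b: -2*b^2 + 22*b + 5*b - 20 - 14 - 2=-2*b^2 + 27*b - 36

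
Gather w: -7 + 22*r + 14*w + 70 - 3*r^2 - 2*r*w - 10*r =-3*r^2 + 12*r + w*(14 - 2*r) + 63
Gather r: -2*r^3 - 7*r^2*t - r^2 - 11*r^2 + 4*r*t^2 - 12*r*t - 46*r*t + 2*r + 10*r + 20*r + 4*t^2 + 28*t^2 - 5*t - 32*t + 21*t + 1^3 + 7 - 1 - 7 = -2*r^3 + r^2*(-7*t - 12) + r*(4*t^2 - 58*t + 32) + 32*t^2 - 16*t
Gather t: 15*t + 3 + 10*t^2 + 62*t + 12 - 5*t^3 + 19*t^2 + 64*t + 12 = -5*t^3 + 29*t^2 + 141*t + 27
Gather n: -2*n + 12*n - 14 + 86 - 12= 10*n + 60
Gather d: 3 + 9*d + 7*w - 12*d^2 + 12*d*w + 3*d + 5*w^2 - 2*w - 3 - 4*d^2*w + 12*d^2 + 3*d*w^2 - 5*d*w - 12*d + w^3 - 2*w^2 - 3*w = -4*d^2*w + d*(3*w^2 + 7*w) + w^3 + 3*w^2 + 2*w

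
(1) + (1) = 2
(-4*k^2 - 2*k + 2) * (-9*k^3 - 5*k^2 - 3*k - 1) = 36*k^5 + 38*k^4 + 4*k^3 - 4*k - 2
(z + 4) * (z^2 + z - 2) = z^3 + 5*z^2 + 2*z - 8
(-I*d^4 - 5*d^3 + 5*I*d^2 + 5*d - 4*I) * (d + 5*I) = -I*d^5 - 20*I*d^3 - 20*d^2 + 21*I*d + 20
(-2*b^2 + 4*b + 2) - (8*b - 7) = -2*b^2 - 4*b + 9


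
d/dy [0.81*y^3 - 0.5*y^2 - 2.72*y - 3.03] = 2.43*y^2 - 1.0*y - 2.72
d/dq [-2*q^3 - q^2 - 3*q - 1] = -6*q^2 - 2*q - 3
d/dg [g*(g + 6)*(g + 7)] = 3*g^2 + 26*g + 42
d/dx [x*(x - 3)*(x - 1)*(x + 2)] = 4*x^3 - 6*x^2 - 10*x + 6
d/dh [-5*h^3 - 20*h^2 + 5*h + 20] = -15*h^2 - 40*h + 5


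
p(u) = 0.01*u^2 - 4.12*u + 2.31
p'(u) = 0.02*u - 4.12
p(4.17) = -14.70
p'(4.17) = -4.04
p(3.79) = -13.16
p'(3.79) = -4.04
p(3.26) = -11.01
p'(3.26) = -4.05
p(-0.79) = 5.57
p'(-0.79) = -4.14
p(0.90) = -1.39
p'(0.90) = -4.10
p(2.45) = -7.72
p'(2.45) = -4.07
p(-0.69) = 5.16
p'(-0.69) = -4.13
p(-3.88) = 18.45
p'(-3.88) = -4.20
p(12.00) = -45.69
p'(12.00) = -3.88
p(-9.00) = 40.20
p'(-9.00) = -4.30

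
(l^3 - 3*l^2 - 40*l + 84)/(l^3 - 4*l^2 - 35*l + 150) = (l^2 - 9*l + 14)/(l^2 - 10*l + 25)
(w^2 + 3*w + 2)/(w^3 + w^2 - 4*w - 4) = 1/(w - 2)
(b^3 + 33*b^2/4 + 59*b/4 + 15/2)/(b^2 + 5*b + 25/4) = (4*b^3 + 33*b^2 + 59*b + 30)/(4*b^2 + 20*b + 25)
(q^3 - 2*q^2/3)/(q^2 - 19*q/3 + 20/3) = q^2*(3*q - 2)/(3*q^2 - 19*q + 20)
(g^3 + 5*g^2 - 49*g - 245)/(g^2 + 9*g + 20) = (g^2 - 49)/(g + 4)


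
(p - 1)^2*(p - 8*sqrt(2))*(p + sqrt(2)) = p^4 - 7*sqrt(2)*p^3 - 2*p^3 - 15*p^2 + 14*sqrt(2)*p^2 - 7*sqrt(2)*p + 32*p - 16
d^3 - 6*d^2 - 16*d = d*(d - 8)*(d + 2)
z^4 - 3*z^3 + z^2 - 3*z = z*(z - 3)*(z - I)*(z + I)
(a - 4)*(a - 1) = a^2 - 5*a + 4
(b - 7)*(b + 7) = b^2 - 49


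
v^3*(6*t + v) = 6*t*v^3 + v^4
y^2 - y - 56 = (y - 8)*(y + 7)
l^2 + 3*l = l*(l + 3)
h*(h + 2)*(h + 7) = h^3 + 9*h^2 + 14*h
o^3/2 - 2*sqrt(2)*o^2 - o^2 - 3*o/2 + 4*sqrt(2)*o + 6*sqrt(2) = (o/2 + 1/2)*(o - 3)*(o - 4*sqrt(2))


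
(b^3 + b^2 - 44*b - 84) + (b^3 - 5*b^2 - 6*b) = 2*b^3 - 4*b^2 - 50*b - 84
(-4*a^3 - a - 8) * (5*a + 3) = -20*a^4 - 12*a^3 - 5*a^2 - 43*a - 24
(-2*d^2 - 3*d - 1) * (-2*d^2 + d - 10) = 4*d^4 + 4*d^3 + 19*d^2 + 29*d + 10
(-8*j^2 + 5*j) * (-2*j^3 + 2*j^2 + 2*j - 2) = 16*j^5 - 26*j^4 - 6*j^3 + 26*j^2 - 10*j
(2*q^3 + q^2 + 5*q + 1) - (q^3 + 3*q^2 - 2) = q^3 - 2*q^2 + 5*q + 3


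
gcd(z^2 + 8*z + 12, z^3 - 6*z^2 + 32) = z + 2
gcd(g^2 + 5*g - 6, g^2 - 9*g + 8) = g - 1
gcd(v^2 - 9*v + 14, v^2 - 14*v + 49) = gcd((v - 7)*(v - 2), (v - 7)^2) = v - 7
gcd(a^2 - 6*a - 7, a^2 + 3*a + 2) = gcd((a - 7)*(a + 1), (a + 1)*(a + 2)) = a + 1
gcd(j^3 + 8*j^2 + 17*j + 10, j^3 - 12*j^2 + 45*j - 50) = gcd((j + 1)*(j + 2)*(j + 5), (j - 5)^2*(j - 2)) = 1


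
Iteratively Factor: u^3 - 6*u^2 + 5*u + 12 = (u - 4)*(u^2 - 2*u - 3) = (u - 4)*(u - 3)*(u + 1)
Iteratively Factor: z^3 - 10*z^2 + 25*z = (z - 5)*(z^2 - 5*z) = z*(z - 5)*(z - 5)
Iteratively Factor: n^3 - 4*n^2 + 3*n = (n)*(n^2 - 4*n + 3) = n*(n - 1)*(n - 3)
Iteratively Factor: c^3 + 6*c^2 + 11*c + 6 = (c + 3)*(c^2 + 3*c + 2) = (c + 2)*(c + 3)*(c + 1)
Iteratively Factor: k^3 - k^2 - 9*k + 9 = (k + 3)*(k^2 - 4*k + 3) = (k - 1)*(k + 3)*(k - 3)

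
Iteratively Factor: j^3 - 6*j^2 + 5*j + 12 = (j + 1)*(j^2 - 7*j + 12) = (j - 4)*(j + 1)*(j - 3)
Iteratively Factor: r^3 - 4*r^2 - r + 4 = (r - 4)*(r^2 - 1) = (r - 4)*(r + 1)*(r - 1)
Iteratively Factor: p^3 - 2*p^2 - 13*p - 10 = (p + 1)*(p^2 - 3*p - 10) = (p + 1)*(p + 2)*(p - 5)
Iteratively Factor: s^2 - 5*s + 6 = (s - 2)*(s - 3)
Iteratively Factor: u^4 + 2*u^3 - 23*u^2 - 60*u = (u)*(u^3 + 2*u^2 - 23*u - 60) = u*(u + 3)*(u^2 - u - 20) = u*(u + 3)*(u + 4)*(u - 5)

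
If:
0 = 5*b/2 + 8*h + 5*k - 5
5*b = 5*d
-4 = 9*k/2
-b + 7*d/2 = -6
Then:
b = -12/5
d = -12/5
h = 139/72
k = -8/9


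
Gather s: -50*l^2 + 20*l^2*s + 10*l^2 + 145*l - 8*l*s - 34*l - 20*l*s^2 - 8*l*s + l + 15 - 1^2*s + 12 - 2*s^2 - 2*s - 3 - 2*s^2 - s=-40*l^2 + 112*l + s^2*(-20*l - 4) + s*(20*l^2 - 16*l - 4) + 24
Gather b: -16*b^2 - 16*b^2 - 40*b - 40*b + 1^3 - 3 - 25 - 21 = -32*b^2 - 80*b - 48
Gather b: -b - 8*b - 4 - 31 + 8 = -9*b - 27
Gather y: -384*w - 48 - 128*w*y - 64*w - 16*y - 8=-448*w + y*(-128*w - 16) - 56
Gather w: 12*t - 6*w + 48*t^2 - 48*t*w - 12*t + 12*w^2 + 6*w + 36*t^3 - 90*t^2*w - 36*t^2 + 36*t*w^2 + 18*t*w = 36*t^3 + 12*t^2 + w^2*(36*t + 12) + w*(-90*t^2 - 30*t)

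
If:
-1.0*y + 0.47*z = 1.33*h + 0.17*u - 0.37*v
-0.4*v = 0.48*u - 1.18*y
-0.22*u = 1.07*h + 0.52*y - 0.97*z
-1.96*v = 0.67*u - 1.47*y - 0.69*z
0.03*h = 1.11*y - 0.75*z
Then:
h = 0.00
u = 0.00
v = 0.00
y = 0.00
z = 0.00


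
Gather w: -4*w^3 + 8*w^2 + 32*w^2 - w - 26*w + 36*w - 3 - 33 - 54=-4*w^3 + 40*w^2 + 9*w - 90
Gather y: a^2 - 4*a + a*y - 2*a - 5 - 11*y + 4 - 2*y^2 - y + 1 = a^2 - 6*a - 2*y^2 + y*(a - 12)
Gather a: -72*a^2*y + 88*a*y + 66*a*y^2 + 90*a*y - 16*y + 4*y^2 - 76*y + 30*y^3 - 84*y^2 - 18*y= -72*a^2*y + a*(66*y^2 + 178*y) + 30*y^3 - 80*y^2 - 110*y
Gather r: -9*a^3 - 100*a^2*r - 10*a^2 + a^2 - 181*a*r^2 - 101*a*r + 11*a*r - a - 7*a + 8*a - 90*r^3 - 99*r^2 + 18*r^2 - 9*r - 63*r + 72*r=-9*a^3 - 9*a^2 - 90*r^3 + r^2*(-181*a - 81) + r*(-100*a^2 - 90*a)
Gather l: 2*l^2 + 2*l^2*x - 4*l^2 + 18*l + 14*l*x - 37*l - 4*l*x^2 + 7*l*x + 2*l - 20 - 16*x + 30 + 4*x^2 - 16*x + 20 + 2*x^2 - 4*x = l^2*(2*x - 2) + l*(-4*x^2 + 21*x - 17) + 6*x^2 - 36*x + 30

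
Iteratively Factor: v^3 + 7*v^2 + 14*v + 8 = (v + 2)*(v^2 + 5*v + 4) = (v + 2)*(v + 4)*(v + 1)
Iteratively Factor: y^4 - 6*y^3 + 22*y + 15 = (y - 5)*(y^3 - y^2 - 5*y - 3) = (y - 5)*(y + 1)*(y^2 - 2*y - 3) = (y - 5)*(y + 1)^2*(y - 3)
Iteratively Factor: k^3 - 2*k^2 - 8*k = (k + 2)*(k^2 - 4*k) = k*(k + 2)*(k - 4)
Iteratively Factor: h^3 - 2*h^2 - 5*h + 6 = (h - 1)*(h^2 - h - 6) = (h - 3)*(h - 1)*(h + 2)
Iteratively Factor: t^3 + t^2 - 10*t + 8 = (t - 1)*(t^2 + 2*t - 8) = (t - 1)*(t + 4)*(t - 2)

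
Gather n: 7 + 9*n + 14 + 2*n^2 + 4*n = 2*n^2 + 13*n + 21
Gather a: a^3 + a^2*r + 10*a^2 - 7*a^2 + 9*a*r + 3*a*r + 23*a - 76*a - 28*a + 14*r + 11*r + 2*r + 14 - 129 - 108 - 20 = a^3 + a^2*(r + 3) + a*(12*r - 81) + 27*r - 243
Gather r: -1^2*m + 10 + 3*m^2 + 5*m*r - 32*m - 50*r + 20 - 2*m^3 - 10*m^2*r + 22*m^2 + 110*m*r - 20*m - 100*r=-2*m^3 + 25*m^2 - 53*m + r*(-10*m^2 + 115*m - 150) + 30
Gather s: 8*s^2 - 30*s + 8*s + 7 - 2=8*s^2 - 22*s + 5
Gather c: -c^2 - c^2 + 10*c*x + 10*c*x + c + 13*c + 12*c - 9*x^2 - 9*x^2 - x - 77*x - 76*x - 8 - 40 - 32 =-2*c^2 + c*(20*x + 26) - 18*x^2 - 154*x - 80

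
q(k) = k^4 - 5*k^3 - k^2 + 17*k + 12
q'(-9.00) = -4096.00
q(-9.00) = 9984.00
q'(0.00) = 17.00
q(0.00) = 12.00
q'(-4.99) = -843.53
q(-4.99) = 1143.54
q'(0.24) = 15.71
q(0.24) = 15.96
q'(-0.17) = 16.89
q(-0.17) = 9.11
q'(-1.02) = -0.81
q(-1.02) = 0.01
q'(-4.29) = -566.30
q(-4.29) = 654.14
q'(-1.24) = -11.21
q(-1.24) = 1.28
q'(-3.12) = -244.26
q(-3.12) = 195.84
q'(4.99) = 130.52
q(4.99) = 70.69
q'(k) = 4*k^3 - 15*k^2 - 2*k + 17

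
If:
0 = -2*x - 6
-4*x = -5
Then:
No Solution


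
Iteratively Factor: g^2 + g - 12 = (g - 3)*(g + 4)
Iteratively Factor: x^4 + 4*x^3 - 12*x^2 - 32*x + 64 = (x - 2)*(x^3 + 6*x^2 - 32) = (x - 2)^2*(x^2 + 8*x + 16) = (x - 2)^2*(x + 4)*(x + 4)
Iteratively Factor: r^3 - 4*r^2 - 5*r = (r - 5)*(r^2 + r) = r*(r - 5)*(r + 1)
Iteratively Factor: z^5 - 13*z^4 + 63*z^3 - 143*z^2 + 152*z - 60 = (z - 5)*(z^4 - 8*z^3 + 23*z^2 - 28*z + 12) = (z - 5)*(z - 3)*(z^3 - 5*z^2 + 8*z - 4) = (z - 5)*(z - 3)*(z - 2)*(z^2 - 3*z + 2) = (z - 5)*(z - 3)*(z - 2)^2*(z - 1)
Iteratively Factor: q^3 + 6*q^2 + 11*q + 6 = (q + 3)*(q^2 + 3*q + 2) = (q + 1)*(q + 3)*(q + 2)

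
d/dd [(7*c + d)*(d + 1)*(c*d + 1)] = c*(7*c + d)*(d + 1) + (7*c + d)*(c*d + 1) + (d + 1)*(c*d + 1)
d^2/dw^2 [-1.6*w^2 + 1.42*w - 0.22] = -3.20000000000000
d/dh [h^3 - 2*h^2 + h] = 3*h^2 - 4*h + 1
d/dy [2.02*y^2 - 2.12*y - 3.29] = 4.04*y - 2.12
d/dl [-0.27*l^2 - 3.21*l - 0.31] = -0.54*l - 3.21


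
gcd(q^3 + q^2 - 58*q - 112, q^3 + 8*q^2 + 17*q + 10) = q + 2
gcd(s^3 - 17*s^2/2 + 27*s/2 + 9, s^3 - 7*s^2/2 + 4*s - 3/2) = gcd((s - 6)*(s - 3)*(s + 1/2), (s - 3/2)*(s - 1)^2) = 1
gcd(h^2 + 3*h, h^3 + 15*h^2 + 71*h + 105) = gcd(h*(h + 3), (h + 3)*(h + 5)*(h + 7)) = h + 3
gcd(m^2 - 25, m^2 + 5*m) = m + 5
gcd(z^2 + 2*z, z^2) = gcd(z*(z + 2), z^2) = z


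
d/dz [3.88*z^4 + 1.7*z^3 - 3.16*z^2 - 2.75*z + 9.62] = 15.52*z^3 + 5.1*z^2 - 6.32*z - 2.75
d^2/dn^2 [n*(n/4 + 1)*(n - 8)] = 3*n/2 - 2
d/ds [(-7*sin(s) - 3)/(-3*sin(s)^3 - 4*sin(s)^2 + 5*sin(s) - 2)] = (-42*sin(s)^3 - 55*sin(s)^2 - 24*sin(s) + 29)*cos(s)/(3*sin(s)^3 + 4*sin(s)^2 - 5*sin(s) + 2)^2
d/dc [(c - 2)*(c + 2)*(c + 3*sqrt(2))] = 3*c^2 + 6*sqrt(2)*c - 4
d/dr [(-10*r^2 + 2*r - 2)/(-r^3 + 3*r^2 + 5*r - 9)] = 2*(-5*r^4 + 2*r^3 - 31*r^2 + 96*r - 4)/(r^6 - 6*r^5 - r^4 + 48*r^3 - 29*r^2 - 90*r + 81)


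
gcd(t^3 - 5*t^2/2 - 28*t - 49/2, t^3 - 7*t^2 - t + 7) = t^2 - 6*t - 7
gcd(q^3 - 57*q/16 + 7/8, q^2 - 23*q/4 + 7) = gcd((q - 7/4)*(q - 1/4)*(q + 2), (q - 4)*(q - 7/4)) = q - 7/4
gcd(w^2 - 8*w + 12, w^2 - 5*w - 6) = w - 6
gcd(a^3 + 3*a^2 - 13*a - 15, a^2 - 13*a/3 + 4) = a - 3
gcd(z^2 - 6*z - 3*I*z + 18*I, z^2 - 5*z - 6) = z - 6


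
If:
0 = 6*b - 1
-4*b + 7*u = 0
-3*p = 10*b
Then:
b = 1/6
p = -5/9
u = 2/21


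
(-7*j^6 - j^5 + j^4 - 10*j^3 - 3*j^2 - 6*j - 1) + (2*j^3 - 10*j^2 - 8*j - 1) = -7*j^6 - j^5 + j^4 - 8*j^3 - 13*j^2 - 14*j - 2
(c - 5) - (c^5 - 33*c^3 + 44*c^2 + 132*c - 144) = -c^5 + 33*c^3 - 44*c^2 - 131*c + 139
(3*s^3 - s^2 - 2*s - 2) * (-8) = -24*s^3 + 8*s^2 + 16*s + 16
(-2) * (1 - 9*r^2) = 18*r^2 - 2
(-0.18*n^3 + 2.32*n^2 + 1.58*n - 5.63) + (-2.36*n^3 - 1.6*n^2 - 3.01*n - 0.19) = -2.54*n^3 + 0.72*n^2 - 1.43*n - 5.82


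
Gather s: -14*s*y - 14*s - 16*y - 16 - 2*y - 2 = s*(-14*y - 14) - 18*y - 18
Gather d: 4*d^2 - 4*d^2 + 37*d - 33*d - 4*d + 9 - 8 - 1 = 0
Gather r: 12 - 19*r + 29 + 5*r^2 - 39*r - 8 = 5*r^2 - 58*r + 33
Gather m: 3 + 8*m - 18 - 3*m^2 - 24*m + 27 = -3*m^2 - 16*m + 12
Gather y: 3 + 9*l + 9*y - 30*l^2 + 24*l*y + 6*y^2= -30*l^2 + 9*l + 6*y^2 + y*(24*l + 9) + 3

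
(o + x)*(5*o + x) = 5*o^2 + 6*o*x + x^2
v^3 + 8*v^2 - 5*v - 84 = (v - 3)*(v + 4)*(v + 7)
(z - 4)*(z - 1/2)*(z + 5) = z^3 + z^2/2 - 41*z/2 + 10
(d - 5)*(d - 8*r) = d^2 - 8*d*r - 5*d + 40*r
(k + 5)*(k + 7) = k^2 + 12*k + 35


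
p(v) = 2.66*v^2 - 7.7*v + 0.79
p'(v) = 5.32*v - 7.7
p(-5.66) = 129.59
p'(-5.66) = -37.81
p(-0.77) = 8.30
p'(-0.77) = -11.80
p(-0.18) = 2.26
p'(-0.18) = -8.66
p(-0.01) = 0.87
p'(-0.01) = -7.75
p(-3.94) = 72.42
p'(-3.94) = -28.66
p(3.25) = 3.86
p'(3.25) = 9.59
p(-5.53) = 124.72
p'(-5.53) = -37.12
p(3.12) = 2.66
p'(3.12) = 8.90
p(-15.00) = 714.79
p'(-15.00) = -87.50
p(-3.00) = 47.83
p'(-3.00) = -23.66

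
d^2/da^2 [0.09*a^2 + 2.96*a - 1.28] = 0.180000000000000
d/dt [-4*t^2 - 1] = -8*t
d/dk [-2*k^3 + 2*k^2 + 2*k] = -6*k^2 + 4*k + 2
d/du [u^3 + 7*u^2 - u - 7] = 3*u^2 + 14*u - 1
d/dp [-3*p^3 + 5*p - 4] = 5 - 9*p^2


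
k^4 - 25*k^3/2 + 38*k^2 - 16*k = k*(k - 8)*(k - 4)*(k - 1/2)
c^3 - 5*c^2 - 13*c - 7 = (c - 7)*(c + 1)^2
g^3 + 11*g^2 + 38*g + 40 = (g + 2)*(g + 4)*(g + 5)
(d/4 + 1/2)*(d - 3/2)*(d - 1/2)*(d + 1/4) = d^4/4 + d^3/16 - 13*d^2/16 + 11*d/64 + 3/32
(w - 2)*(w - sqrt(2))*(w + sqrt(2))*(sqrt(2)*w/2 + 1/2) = sqrt(2)*w^4/2 - sqrt(2)*w^3 + w^3/2 - sqrt(2)*w^2 - w^2 - w + 2*sqrt(2)*w + 2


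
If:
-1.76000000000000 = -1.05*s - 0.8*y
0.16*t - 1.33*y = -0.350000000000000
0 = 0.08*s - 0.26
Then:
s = 3.25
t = -19.36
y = -2.07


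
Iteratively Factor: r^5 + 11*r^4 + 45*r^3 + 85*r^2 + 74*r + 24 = (r + 4)*(r^4 + 7*r^3 + 17*r^2 + 17*r + 6) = (r + 2)*(r + 4)*(r^3 + 5*r^2 + 7*r + 3) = (r + 1)*(r + 2)*(r + 4)*(r^2 + 4*r + 3) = (r + 1)^2*(r + 2)*(r + 4)*(r + 3)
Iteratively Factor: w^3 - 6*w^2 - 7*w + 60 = (w + 3)*(w^2 - 9*w + 20) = (w - 4)*(w + 3)*(w - 5)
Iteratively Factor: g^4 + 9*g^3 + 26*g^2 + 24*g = (g + 2)*(g^3 + 7*g^2 + 12*g) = (g + 2)*(g + 4)*(g^2 + 3*g) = g*(g + 2)*(g + 4)*(g + 3)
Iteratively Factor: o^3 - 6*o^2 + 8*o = (o - 4)*(o^2 - 2*o) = o*(o - 4)*(o - 2)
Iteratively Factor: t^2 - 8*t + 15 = (t - 5)*(t - 3)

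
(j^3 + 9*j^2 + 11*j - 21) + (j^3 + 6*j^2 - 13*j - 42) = 2*j^3 + 15*j^2 - 2*j - 63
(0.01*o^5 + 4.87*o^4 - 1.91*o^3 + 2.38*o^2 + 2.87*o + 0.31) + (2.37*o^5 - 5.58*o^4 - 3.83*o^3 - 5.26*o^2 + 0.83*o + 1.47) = 2.38*o^5 - 0.71*o^4 - 5.74*o^3 - 2.88*o^2 + 3.7*o + 1.78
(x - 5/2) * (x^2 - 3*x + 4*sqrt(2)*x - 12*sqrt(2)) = x^3 - 11*x^2/2 + 4*sqrt(2)*x^2 - 22*sqrt(2)*x + 15*x/2 + 30*sqrt(2)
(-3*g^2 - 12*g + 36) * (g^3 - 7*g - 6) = -3*g^5 - 12*g^4 + 57*g^3 + 102*g^2 - 180*g - 216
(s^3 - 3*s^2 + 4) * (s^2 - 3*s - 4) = s^5 - 6*s^4 + 5*s^3 + 16*s^2 - 12*s - 16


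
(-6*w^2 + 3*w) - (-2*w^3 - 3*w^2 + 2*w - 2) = 2*w^3 - 3*w^2 + w + 2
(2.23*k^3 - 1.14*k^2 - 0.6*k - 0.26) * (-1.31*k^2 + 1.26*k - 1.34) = -2.9213*k^5 + 4.3032*k^4 - 3.6386*k^3 + 1.1122*k^2 + 0.4764*k + 0.3484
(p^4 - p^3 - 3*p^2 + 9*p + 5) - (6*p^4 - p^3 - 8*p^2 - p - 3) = -5*p^4 + 5*p^2 + 10*p + 8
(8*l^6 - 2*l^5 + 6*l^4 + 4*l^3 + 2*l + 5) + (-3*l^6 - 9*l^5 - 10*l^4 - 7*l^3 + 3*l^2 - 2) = 5*l^6 - 11*l^5 - 4*l^4 - 3*l^3 + 3*l^2 + 2*l + 3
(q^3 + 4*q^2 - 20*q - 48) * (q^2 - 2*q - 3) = q^5 + 2*q^4 - 31*q^3 - 20*q^2 + 156*q + 144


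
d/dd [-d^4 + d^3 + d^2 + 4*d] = -4*d^3 + 3*d^2 + 2*d + 4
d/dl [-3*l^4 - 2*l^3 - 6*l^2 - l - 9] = -12*l^3 - 6*l^2 - 12*l - 1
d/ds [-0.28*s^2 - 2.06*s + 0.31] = -0.56*s - 2.06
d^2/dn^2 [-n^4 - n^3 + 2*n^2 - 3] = -12*n^2 - 6*n + 4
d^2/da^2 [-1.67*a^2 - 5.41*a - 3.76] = -3.34000000000000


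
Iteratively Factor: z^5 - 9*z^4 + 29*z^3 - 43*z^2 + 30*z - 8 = (z - 1)*(z^4 - 8*z^3 + 21*z^2 - 22*z + 8) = (z - 1)^2*(z^3 - 7*z^2 + 14*z - 8) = (z - 4)*(z - 1)^2*(z^2 - 3*z + 2) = (z - 4)*(z - 1)^3*(z - 2)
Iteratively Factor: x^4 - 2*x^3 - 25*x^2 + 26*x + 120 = (x + 2)*(x^3 - 4*x^2 - 17*x + 60) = (x - 5)*(x + 2)*(x^2 + x - 12) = (x - 5)*(x + 2)*(x + 4)*(x - 3)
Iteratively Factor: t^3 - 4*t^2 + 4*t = (t)*(t^2 - 4*t + 4) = t*(t - 2)*(t - 2)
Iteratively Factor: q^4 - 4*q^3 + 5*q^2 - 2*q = (q - 2)*(q^3 - 2*q^2 + q) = q*(q - 2)*(q^2 - 2*q + 1) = q*(q - 2)*(q - 1)*(q - 1)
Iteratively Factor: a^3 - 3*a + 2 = (a - 1)*(a^2 + a - 2) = (a - 1)^2*(a + 2)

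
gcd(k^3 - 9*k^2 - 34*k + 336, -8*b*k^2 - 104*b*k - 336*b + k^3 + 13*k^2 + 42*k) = k + 6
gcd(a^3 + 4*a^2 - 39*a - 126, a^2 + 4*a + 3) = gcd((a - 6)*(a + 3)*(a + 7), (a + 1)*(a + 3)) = a + 3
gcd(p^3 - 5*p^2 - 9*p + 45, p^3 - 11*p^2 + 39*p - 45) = p^2 - 8*p + 15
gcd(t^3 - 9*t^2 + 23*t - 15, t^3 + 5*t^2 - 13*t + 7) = t - 1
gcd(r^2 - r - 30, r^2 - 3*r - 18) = r - 6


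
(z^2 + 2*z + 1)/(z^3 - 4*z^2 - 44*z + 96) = (z^2 + 2*z + 1)/(z^3 - 4*z^2 - 44*z + 96)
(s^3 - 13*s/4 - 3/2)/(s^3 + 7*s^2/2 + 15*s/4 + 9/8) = 2*(s - 2)/(2*s + 3)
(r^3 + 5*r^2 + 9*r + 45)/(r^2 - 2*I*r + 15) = (r^2 + r*(5 - 3*I) - 15*I)/(r - 5*I)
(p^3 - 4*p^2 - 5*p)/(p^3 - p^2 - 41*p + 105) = p*(p + 1)/(p^2 + 4*p - 21)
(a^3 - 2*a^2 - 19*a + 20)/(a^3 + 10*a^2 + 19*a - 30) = (a^2 - a - 20)/(a^2 + 11*a + 30)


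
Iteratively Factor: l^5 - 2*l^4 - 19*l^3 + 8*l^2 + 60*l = (l)*(l^4 - 2*l^3 - 19*l^2 + 8*l + 60) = l*(l - 5)*(l^3 + 3*l^2 - 4*l - 12) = l*(l - 5)*(l + 3)*(l^2 - 4) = l*(l - 5)*(l - 2)*(l + 3)*(l + 2)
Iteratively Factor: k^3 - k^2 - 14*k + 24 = (k - 3)*(k^2 + 2*k - 8) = (k - 3)*(k + 4)*(k - 2)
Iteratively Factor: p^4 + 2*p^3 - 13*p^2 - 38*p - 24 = (p + 1)*(p^3 + p^2 - 14*p - 24) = (p - 4)*(p + 1)*(p^2 + 5*p + 6) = (p - 4)*(p + 1)*(p + 3)*(p + 2)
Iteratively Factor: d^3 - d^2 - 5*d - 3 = (d + 1)*(d^2 - 2*d - 3) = (d + 1)^2*(d - 3)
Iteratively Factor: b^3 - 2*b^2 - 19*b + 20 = (b - 5)*(b^2 + 3*b - 4) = (b - 5)*(b - 1)*(b + 4)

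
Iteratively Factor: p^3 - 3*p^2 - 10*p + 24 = (p - 2)*(p^2 - p - 12) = (p - 4)*(p - 2)*(p + 3)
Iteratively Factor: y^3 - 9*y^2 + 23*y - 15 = (y - 3)*(y^2 - 6*y + 5) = (y - 5)*(y - 3)*(y - 1)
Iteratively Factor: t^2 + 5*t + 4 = (t + 4)*(t + 1)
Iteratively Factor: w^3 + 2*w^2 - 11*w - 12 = (w - 3)*(w^2 + 5*w + 4) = (w - 3)*(w + 1)*(w + 4)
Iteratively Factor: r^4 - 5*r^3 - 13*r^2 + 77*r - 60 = (r + 4)*(r^3 - 9*r^2 + 23*r - 15) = (r - 5)*(r + 4)*(r^2 - 4*r + 3) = (r - 5)*(r - 3)*(r + 4)*(r - 1)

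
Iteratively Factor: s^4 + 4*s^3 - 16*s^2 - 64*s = (s)*(s^3 + 4*s^2 - 16*s - 64) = s*(s + 4)*(s^2 - 16) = s*(s - 4)*(s + 4)*(s + 4)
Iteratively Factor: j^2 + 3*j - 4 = (j - 1)*(j + 4)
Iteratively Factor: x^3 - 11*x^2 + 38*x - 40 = (x - 2)*(x^2 - 9*x + 20) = (x - 5)*(x - 2)*(x - 4)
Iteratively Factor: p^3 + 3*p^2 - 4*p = (p - 1)*(p^2 + 4*p) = p*(p - 1)*(p + 4)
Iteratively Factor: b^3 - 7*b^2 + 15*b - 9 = (b - 1)*(b^2 - 6*b + 9) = (b - 3)*(b - 1)*(b - 3)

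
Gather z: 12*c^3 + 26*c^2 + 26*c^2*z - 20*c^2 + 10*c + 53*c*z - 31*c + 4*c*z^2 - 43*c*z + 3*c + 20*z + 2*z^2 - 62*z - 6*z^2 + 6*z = 12*c^3 + 6*c^2 - 18*c + z^2*(4*c - 4) + z*(26*c^2 + 10*c - 36)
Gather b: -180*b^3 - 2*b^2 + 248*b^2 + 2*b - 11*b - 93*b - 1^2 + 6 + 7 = -180*b^3 + 246*b^2 - 102*b + 12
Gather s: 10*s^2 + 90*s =10*s^2 + 90*s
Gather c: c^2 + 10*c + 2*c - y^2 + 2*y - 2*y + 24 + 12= c^2 + 12*c - y^2 + 36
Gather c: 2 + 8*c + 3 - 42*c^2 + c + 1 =-42*c^2 + 9*c + 6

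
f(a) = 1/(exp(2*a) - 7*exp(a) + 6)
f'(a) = (-2*exp(2*a) + 7*exp(a))/(exp(2*a) - 7*exp(a) + 6)^2 = (7 - 2*exp(a))*exp(a)/(exp(2*a) - 7*exp(a) + 6)^2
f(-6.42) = 0.17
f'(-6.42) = 0.00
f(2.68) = 0.01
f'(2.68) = -0.02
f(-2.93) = 0.18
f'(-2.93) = 0.01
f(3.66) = 0.00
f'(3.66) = -0.00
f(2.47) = 0.02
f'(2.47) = -0.05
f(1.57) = -0.22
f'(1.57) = -0.61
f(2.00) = 0.11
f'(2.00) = -0.73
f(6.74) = 0.00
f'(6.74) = -0.00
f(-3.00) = 0.18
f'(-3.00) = 0.01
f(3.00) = 0.00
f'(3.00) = -0.00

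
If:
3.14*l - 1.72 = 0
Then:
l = 0.55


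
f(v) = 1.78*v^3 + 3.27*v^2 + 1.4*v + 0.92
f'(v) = 5.34*v^2 + 6.54*v + 1.4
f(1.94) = 28.94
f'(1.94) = 34.19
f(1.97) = 29.98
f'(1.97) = 35.01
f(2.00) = 31.04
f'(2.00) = 35.84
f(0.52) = 2.78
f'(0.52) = 6.24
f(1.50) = 16.38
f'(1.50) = 23.22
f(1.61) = 19.08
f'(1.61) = 25.77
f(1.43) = 14.81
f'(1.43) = 21.67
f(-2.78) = -15.94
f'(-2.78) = 24.49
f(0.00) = 0.92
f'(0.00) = 1.40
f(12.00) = 3564.44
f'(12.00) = 848.84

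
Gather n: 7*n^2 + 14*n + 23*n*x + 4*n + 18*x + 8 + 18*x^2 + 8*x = 7*n^2 + n*(23*x + 18) + 18*x^2 + 26*x + 8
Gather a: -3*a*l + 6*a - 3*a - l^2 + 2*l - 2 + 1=a*(3 - 3*l) - l^2 + 2*l - 1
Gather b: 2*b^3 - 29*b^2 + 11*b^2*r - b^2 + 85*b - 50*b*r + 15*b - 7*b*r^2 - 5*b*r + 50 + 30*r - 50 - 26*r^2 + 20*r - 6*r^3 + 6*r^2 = 2*b^3 + b^2*(11*r - 30) + b*(-7*r^2 - 55*r + 100) - 6*r^3 - 20*r^2 + 50*r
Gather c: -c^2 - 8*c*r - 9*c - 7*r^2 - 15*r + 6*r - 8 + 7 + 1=-c^2 + c*(-8*r - 9) - 7*r^2 - 9*r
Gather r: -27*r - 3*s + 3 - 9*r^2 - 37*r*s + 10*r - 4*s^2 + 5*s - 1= -9*r^2 + r*(-37*s - 17) - 4*s^2 + 2*s + 2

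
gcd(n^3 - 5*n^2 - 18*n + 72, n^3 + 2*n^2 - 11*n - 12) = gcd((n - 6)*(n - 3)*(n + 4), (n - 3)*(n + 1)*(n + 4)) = n^2 + n - 12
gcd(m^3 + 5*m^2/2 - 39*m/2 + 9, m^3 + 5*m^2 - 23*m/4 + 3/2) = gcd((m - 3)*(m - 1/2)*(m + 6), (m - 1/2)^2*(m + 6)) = m^2 + 11*m/2 - 3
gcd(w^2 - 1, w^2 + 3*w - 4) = w - 1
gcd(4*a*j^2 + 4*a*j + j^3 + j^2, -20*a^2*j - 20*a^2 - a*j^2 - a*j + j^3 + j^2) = 4*a*j + 4*a + j^2 + j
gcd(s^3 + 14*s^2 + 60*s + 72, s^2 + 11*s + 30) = s + 6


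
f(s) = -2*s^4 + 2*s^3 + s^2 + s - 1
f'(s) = -8*s^3 + 6*s^2 + 2*s + 1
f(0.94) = 0.92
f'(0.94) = 1.54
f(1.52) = -0.82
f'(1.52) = -10.19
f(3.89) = -322.21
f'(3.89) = -371.34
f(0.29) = -0.59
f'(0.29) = 1.89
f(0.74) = 0.50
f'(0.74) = 2.52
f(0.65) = 0.26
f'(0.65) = 2.64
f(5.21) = -1159.41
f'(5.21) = -957.08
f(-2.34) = -83.45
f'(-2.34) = 131.68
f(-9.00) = -14509.00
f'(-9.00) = 6301.00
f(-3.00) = -211.00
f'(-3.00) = 265.00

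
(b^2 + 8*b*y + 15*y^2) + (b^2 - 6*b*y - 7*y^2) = 2*b^2 + 2*b*y + 8*y^2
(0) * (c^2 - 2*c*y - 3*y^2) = 0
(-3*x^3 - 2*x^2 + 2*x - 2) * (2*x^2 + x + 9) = -6*x^5 - 7*x^4 - 25*x^3 - 20*x^2 + 16*x - 18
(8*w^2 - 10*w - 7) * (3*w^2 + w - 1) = 24*w^4 - 22*w^3 - 39*w^2 + 3*w + 7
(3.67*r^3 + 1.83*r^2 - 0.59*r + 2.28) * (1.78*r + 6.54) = 6.5326*r^4 + 27.2592*r^3 + 10.918*r^2 + 0.1998*r + 14.9112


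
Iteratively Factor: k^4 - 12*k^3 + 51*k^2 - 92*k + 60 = (k - 3)*(k^3 - 9*k^2 + 24*k - 20) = (k - 3)*(k - 2)*(k^2 - 7*k + 10) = (k - 5)*(k - 3)*(k - 2)*(k - 2)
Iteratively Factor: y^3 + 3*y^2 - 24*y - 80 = (y + 4)*(y^2 - y - 20) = (y + 4)^2*(y - 5)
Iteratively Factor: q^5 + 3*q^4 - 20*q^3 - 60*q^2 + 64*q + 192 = (q + 4)*(q^4 - q^3 - 16*q^2 + 4*q + 48) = (q + 3)*(q + 4)*(q^3 - 4*q^2 - 4*q + 16) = (q - 2)*(q + 3)*(q + 4)*(q^2 - 2*q - 8) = (q - 2)*(q + 2)*(q + 3)*(q + 4)*(q - 4)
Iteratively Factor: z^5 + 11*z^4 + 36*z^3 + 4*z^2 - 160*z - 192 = (z + 2)*(z^4 + 9*z^3 + 18*z^2 - 32*z - 96) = (z + 2)*(z + 4)*(z^3 + 5*z^2 - 2*z - 24) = (z + 2)*(z + 3)*(z + 4)*(z^2 + 2*z - 8) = (z + 2)*(z + 3)*(z + 4)^2*(z - 2)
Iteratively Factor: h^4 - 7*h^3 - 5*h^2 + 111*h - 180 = (h - 3)*(h^3 - 4*h^2 - 17*h + 60) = (h - 5)*(h - 3)*(h^2 + h - 12) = (h - 5)*(h - 3)^2*(h + 4)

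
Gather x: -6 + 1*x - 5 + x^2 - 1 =x^2 + x - 12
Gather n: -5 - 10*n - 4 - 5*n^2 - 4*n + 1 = -5*n^2 - 14*n - 8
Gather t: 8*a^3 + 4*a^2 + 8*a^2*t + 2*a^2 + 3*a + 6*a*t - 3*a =8*a^3 + 6*a^2 + t*(8*a^2 + 6*a)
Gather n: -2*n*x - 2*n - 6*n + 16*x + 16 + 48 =n*(-2*x - 8) + 16*x + 64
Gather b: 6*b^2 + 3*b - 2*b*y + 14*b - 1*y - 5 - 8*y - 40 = 6*b^2 + b*(17 - 2*y) - 9*y - 45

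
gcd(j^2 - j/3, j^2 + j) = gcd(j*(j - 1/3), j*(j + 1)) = j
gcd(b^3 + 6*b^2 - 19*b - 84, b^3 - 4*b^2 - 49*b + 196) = b^2 + 3*b - 28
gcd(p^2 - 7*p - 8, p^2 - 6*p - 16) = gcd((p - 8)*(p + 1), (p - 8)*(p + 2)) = p - 8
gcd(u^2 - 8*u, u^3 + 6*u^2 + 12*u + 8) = 1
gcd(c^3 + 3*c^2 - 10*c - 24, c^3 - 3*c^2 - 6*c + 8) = c + 2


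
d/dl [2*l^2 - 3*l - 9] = 4*l - 3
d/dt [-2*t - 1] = -2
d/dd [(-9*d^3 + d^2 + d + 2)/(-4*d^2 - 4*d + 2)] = (18*d^4 + 36*d^3 - 27*d^2 + 10*d + 5)/(2*(4*d^4 + 8*d^3 - 4*d + 1))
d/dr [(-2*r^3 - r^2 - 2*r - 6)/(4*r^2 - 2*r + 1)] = 2*(-4*r^4 + 4*r^3 + 2*r^2 + 23*r - 7)/(16*r^4 - 16*r^3 + 12*r^2 - 4*r + 1)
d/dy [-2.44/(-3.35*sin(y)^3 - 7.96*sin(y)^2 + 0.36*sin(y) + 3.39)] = (-24.522*sin(y)^2 - 38.8448*sin(y) + 0.8784)*cos(y)/(3.35*sin(y)^3 + 7.96*sin(y)^2 - 0.36*sin(y) - 3.39)^2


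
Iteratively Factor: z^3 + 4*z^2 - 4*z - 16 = (z - 2)*(z^2 + 6*z + 8) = (z - 2)*(z + 4)*(z + 2)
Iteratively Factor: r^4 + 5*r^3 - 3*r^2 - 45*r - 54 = (r + 3)*(r^3 + 2*r^2 - 9*r - 18) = (r + 2)*(r + 3)*(r^2 - 9) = (r + 2)*(r + 3)^2*(r - 3)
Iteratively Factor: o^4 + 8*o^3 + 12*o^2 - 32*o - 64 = (o + 2)*(o^3 + 6*o^2 - 32) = (o + 2)*(o + 4)*(o^2 + 2*o - 8) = (o + 2)*(o + 4)^2*(o - 2)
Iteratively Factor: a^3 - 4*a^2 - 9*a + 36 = (a - 3)*(a^2 - a - 12) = (a - 3)*(a + 3)*(a - 4)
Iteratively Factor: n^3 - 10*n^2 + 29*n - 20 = (n - 4)*(n^2 - 6*n + 5) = (n - 4)*(n - 1)*(n - 5)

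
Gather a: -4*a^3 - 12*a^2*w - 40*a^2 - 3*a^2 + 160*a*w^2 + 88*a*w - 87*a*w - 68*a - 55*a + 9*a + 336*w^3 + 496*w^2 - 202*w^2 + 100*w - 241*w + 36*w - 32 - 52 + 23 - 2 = -4*a^3 + a^2*(-12*w - 43) + a*(160*w^2 + w - 114) + 336*w^3 + 294*w^2 - 105*w - 63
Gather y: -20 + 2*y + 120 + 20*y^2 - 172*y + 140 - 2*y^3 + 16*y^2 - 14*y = -2*y^3 + 36*y^2 - 184*y + 240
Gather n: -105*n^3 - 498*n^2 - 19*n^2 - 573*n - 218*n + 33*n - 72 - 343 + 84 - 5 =-105*n^3 - 517*n^2 - 758*n - 336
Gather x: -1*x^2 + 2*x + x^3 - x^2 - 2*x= x^3 - 2*x^2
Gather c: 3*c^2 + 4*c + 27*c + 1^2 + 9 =3*c^2 + 31*c + 10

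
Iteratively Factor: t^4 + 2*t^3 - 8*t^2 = (t + 4)*(t^3 - 2*t^2) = (t - 2)*(t + 4)*(t^2) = t*(t - 2)*(t + 4)*(t)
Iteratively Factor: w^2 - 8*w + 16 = (w - 4)*(w - 4)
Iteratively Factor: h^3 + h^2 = (h)*(h^2 + h) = h^2*(h + 1)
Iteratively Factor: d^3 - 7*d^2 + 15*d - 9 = (d - 1)*(d^2 - 6*d + 9) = (d - 3)*(d - 1)*(d - 3)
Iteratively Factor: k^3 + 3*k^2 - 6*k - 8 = (k - 2)*(k^2 + 5*k + 4) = (k - 2)*(k + 1)*(k + 4)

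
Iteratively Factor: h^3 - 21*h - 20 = (h + 1)*(h^2 - h - 20) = (h - 5)*(h + 1)*(h + 4)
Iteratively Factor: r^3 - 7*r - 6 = (r - 3)*(r^2 + 3*r + 2) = (r - 3)*(r + 1)*(r + 2)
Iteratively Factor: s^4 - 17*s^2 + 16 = (s - 4)*(s^3 + 4*s^2 - s - 4) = (s - 4)*(s + 4)*(s^2 - 1) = (s - 4)*(s - 1)*(s + 4)*(s + 1)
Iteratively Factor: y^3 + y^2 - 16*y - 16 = (y + 1)*(y^2 - 16) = (y + 1)*(y + 4)*(y - 4)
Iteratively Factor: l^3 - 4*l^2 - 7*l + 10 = (l + 2)*(l^2 - 6*l + 5) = (l - 1)*(l + 2)*(l - 5)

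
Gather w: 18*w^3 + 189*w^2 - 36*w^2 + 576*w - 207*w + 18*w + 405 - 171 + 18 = 18*w^3 + 153*w^2 + 387*w + 252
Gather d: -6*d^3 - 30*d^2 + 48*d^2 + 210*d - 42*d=-6*d^3 + 18*d^2 + 168*d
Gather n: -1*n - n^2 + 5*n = -n^2 + 4*n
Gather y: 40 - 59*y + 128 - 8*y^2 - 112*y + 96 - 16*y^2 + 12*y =-24*y^2 - 159*y + 264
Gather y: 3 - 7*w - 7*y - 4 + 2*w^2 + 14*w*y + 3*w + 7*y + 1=2*w^2 + 14*w*y - 4*w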